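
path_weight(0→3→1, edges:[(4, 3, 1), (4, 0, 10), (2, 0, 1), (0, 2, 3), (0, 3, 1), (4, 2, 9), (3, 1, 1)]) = 2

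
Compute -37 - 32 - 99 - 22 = -190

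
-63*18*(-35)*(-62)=-2460780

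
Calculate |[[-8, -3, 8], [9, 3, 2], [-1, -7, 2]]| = (1)*(-8)*det([[3, 2], [-7, 2]]) + (-1)*(-3)*det([[9, 2], [-1, 2]]) + (1)*(8)*det([[9, 3], [-1, -7]])
= -160 + 60 + -480
= -580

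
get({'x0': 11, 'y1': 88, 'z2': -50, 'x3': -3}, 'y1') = 88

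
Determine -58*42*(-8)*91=1773408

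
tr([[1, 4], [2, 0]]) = 1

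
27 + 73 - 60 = 40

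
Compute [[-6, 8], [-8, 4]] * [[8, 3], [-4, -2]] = [[-80, -34], [-80, -32]]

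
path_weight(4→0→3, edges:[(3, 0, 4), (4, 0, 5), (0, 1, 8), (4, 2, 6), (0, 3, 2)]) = 7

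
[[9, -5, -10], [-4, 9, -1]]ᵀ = [[9, -4], [-5, 9], [-10, -1]]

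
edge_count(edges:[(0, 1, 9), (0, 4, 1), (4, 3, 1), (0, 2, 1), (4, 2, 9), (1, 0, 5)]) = 6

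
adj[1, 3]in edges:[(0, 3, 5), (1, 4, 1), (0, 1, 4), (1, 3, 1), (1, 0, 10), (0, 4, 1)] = 1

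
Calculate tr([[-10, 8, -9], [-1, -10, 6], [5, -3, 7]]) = -13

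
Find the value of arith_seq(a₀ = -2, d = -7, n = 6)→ a_0 = -2 + 0*-7 = -2
a_1 = -2 + 1*-7 = -9
a_2 = -2 + 2*-7 = -16
...
= [-2, -9, -16, -23, -30, -37]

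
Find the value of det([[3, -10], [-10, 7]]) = (3)*(7) - (-10)*(-10)
= -79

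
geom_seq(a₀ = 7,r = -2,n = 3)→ a_0 = 7*(-2)^0 = 7
a_1 = 7*(-2)^1 = -14
a_2 = 7*(-2)^2 = 28
= [7, -14, 28]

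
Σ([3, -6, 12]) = 9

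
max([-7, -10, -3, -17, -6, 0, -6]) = 0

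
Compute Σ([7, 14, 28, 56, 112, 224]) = 7 + 14 + 28 + 56 + 112 + 224
= 441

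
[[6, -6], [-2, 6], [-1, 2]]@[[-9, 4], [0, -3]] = C[0][0] = (6)*(-9) + (-6)*(0) = -54
C[0][1] = (6)*(4) + (-6)*(-3) = 42
C[1][0] = (-2)*(-9) + (6)*(0) = 18
C[1][1] = (-2)*(4) + (6)*(-3) = -26
C[2][0] = (-1)*(-9) + (2)*(0) = 9
C[2][1] = (-1)*(4) + (2)*(-3) = -10
= [[-54, 42], [18, -26], [9, -10]]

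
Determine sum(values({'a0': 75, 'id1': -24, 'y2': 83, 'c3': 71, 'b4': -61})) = 144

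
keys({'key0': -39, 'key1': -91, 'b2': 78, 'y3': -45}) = ['key0', 'key1', 'b2', 'y3']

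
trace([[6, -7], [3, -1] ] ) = diagonal: 6 + (-1)
= 5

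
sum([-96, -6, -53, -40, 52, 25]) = -118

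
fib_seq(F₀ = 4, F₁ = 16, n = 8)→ F_2 = F_1 + F_0 = 20
F_3 = F_2 + F_1 = 36
F_4 = F_3 + F_2 = 56
...
= [4, 16, 20, 36, 56, 92, 148, 240]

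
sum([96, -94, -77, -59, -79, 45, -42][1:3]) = -171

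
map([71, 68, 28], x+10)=[81, 78, 38]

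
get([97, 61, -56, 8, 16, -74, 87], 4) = 16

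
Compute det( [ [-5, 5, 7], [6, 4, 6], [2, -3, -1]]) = -162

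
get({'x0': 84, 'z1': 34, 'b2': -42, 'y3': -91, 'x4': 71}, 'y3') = -91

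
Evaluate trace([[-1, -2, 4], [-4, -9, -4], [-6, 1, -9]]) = diagonal: (-1) + (-9) + (-9)
= -19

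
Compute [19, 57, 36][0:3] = [19, 57, 36]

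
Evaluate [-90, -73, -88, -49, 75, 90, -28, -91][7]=-91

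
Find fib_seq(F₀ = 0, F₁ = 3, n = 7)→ F_2 = F_1 + F_0 = 3
F_3 = F_2 + F_1 = 6
F_4 = F_3 + F_2 = 9
...
= [0, 3, 3, 6, 9, 15, 24]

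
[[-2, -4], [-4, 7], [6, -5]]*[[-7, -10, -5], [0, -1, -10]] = C[0][0] = (-2)*(-7) + (-4)*(0) = 14
C[0][1] = (-2)*(-10) + (-4)*(-1) = 24
C[0][2] = (-2)*(-5) + (-4)*(-10) = 50
C[1][0] = (-4)*(-7) + (7)*(0) = 28
C[1][1] = (-4)*(-10) + (7)*(-1) = 33
C[1][2] = (-4)*(-5) + (7)*(-10) = -50
... (3 more cells)
= [[14, 24, 50], [28, 33, -50], [-42, -55, 20]]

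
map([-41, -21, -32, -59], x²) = (-41)²=1681, (-21)²=441, (-32)²=1024, (-59)²=3481
= [1681, 441, 1024, 3481]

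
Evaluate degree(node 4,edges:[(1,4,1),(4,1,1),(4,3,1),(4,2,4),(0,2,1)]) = 4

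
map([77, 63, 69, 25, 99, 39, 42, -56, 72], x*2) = [154, 126, 138, 50, 198, 78, 84, -112, 144]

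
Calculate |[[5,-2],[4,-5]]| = (5)*(-5) - (-2)*(4)
= -17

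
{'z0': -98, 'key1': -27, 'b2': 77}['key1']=-27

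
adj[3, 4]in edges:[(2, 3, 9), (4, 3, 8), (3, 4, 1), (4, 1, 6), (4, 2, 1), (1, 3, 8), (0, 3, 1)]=1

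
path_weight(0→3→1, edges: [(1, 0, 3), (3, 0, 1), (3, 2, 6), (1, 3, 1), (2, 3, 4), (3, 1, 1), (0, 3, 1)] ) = w(0→3)=1 + w(3→1)=1
= 2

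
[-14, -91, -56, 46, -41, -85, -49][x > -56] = [-14, 46, -41, -49]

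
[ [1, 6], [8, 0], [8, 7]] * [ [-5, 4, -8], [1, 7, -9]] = C[0][0] = (1)*(-5) + (6)*(1) = 1
C[0][1] = (1)*(4) + (6)*(7) = 46
C[0][2] = (1)*(-8) + (6)*(-9) = -62
C[1][0] = (8)*(-5) + (0)*(1) = -40
C[1][1] = (8)*(4) + (0)*(7) = 32
C[1][2] = (8)*(-8) + (0)*(-9) = -64
... (3 more cells)
= [[1, 46, -62], [-40, 32, -64], [-33, 81, -127]]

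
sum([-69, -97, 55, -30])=-141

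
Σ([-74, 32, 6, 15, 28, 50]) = 57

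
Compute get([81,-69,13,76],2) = 13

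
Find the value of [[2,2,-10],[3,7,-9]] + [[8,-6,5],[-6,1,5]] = [[10, -4, -5], [-3, 8, -4]]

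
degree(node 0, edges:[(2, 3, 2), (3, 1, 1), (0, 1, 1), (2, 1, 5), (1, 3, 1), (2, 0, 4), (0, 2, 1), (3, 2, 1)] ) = incident: (0,1), (2,0), (0,2)
= 3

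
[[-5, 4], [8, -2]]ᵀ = [[-5, 8], [4, -2]]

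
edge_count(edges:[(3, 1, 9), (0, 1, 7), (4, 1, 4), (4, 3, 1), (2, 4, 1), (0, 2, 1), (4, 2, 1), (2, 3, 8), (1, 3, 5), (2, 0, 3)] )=10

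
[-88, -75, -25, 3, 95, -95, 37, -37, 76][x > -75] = keep x where x > -75: -88✗, -75✗, -25✓, 3✓, 95✓, -95✗, 37✓, -37✓, 76✓
= [-25, 3, 95, 37, -37, 76]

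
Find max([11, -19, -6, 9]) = 11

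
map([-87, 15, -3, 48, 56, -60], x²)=[7569, 225, 9, 2304, 3136, 3600]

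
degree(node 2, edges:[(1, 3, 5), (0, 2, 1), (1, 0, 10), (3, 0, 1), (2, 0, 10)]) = incident: (0,2), (2,0)
= 2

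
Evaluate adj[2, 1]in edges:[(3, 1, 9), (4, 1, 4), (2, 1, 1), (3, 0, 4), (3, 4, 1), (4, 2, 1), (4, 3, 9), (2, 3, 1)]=1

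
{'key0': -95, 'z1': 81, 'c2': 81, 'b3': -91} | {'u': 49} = {'key0': -95, 'z1': 81, 'c2': 81, 'b3': -91, 'u': 49}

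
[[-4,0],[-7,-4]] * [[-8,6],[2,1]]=[[32, -24], [48, -46]]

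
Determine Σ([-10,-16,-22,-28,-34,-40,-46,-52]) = (-10) + (-16) + (-22) + (-28) + (-34) + (-40) + (-46) + (-52)
= -248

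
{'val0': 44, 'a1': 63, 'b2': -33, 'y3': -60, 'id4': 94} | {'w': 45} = {'val0': 44, 'a1': 63, 'b2': -33, 'y3': -60, 'id4': 94, 'w': 45}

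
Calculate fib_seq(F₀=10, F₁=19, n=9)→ [10, 19, 29, 48, 77, 125, 202, 327, 529]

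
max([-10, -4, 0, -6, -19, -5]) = 0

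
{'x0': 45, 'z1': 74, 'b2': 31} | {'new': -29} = {'x0': 45, 'z1': 74, 'b2': 31, 'new': -29}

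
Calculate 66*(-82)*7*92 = -3485328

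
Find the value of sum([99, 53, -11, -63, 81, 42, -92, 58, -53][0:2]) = slice → [99, 53]
99 + 53
= 152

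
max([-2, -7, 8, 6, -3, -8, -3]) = 8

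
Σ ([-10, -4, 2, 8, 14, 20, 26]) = (-10) + (-4) + 2 + 8 + 14 + 20 + 26
= 56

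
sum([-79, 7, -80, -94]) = (-79) + 7 + (-80) + (-94)
= -246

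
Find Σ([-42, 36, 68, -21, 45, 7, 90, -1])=182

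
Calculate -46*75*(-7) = 24150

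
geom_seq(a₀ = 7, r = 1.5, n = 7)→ [7.0, 10.5, 15.75, 23.625, 35.4375, 53.15625, 79.734375]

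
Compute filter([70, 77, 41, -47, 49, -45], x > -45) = [70, 77, 41, 49]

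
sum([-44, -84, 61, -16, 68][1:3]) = -23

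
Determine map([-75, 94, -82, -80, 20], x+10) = [-65, 104, -72, -70, 30]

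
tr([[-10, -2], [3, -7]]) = -17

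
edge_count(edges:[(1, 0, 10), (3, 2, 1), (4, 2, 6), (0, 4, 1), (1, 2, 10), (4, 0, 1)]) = 6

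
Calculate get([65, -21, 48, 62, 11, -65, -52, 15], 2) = 48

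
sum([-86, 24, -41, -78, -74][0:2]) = -62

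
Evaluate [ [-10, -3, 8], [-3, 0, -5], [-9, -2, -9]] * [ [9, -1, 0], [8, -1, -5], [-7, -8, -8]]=C[0][0] = (-10)*(9) + (-3)*(8) + (8)*(-7) = -170
C[0][1] = (-10)*(-1) + (-3)*(-1) + (8)*(-8) = -51
C[0][2] = (-10)*(0) + (-3)*(-5) + (8)*(-8) = -49
C[1][0] = (-3)*(9) + (0)*(8) + (-5)*(-7) = 8
C[1][1] = (-3)*(-1) + (0)*(-1) + (-5)*(-8) = 43
C[1][2] = (-3)*(0) + (0)*(-5) + (-5)*(-8) = 40
... (3 more cells)
= [[-170, -51, -49], [8, 43, 40], [-34, 83, 82]]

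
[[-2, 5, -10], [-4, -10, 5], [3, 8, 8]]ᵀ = [[-2, -4, 3], [5, -10, 8], [-10, 5, 8]]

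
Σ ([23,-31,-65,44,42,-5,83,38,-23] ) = 106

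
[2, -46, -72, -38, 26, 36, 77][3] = -38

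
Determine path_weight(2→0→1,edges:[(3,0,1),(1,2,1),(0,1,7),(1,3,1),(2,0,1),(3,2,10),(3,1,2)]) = w(2→0)=1 + w(0→1)=7
= 8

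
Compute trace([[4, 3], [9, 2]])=6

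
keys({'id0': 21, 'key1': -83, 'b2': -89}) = ['id0', 'key1', 'b2']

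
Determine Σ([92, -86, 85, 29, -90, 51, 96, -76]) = 92 + (-86) + 85 + 29 + (-90) + 51 + 96 + (-76)
= 101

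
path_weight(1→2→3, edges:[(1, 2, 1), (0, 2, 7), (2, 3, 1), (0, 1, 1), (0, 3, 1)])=2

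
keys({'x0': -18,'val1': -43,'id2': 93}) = ['x0', 'val1', 'id2']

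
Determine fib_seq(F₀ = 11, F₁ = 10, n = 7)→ [11, 10, 21, 31, 52, 83, 135]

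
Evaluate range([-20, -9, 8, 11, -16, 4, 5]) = 31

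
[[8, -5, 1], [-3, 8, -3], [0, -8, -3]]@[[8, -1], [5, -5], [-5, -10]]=C[0][0] = (8)*(8) + (-5)*(5) + (1)*(-5) = 34
C[0][1] = (8)*(-1) + (-5)*(-5) + (1)*(-10) = 7
C[1][0] = (-3)*(8) + (8)*(5) + (-3)*(-5) = 31
C[1][1] = (-3)*(-1) + (8)*(-5) + (-3)*(-10) = -7
C[2][0] = (0)*(8) + (-8)*(5) + (-3)*(-5) = -25
C[2][1] = (0)*(-1) + (-8)*(-5) + (-3)*(-10) = 70
= [[34, 7], [31, -7], [-25, 70]]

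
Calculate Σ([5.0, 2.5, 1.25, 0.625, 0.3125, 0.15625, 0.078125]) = 5.0 + 2.5 + 1.25 + 0.625 + 0.3125 + 0.15625 + 0.078125
= 9.921875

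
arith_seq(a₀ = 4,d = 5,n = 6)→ a_0 = 4 + 0*5 = 4
a_1 = 4 + 1*5 = 9
a_2 = 4 + 2*5 = 14
...
= [4, 9, 14, 19, 24, 29]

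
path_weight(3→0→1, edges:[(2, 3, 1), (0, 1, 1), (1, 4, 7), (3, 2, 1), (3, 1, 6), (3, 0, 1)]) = 2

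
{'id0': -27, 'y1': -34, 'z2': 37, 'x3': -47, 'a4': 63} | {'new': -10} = {'id0': -27, 'y1': -34, 'z2': 37, 'x3': -47, 'a4': 63, 'new': -10}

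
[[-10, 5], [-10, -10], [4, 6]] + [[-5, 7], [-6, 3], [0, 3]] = [[-15, 12], [-16, -7], [4, 9]]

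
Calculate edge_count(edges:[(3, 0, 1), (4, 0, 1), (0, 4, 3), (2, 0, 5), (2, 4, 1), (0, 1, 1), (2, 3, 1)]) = 7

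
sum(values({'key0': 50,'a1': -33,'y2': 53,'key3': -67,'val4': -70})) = -67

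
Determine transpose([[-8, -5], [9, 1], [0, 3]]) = [[-8, 9, 0], [-5, 1, 3]]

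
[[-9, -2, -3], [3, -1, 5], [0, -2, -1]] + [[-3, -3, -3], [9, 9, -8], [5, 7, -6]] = [[-12, -5, -6], [12, 8, -3], [5, 5, -7]]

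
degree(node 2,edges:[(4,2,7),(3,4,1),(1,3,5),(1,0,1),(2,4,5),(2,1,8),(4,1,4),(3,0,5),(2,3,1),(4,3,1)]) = 4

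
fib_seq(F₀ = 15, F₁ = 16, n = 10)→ [15, 16, 31, 47, 78, 125, 203, 328, 531, 859]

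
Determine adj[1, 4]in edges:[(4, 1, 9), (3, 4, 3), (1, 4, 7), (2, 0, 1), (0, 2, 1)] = 7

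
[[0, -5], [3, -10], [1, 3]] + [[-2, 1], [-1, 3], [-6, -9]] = [[-2, -4], [2, -7], [-5, -6]]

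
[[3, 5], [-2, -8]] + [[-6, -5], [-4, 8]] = [[-3, 0], [-6, 0]]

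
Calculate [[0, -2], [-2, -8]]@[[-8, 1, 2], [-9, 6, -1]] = C[0][0] = (0)*(-8) + (-2)*(-9) = 18
C[0][1] = (0)*(1) + (-2)*(6) = -12
C[0][2] = (0)*(2) + (-2)*(-1) = 2
C[1][0] = (-2)*(-8) + (-8)*(-9) = 88
C[1][1] = (-2)*(1) + (-8)*(6) = -50
C[1][2] = (-2)*(2) + (-8)*(-1) = 4
= [[18, -12, 2], [88, -50, 4]]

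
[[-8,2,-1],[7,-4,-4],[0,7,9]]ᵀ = [[-8, 7, 0], [2, -4, 7], [-1, -4, 9]]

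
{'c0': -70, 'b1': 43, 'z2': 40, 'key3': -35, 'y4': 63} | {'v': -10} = {'c0': -70, 'b1': 43, 'z2': 40, 'key3': -35, 'y4': 63, 'v': -10}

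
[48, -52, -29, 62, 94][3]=62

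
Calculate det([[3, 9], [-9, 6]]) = 99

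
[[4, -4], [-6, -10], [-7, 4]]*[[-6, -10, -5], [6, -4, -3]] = [[-48, -24, -8], [-24, 100, 60], [66, 54, 23]]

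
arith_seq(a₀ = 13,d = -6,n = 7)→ a_0 = 13 + 0*-6 = 13
a_1 = 13 + 1*-6 = 7
a_2 = 13 + 2*-6 = 1
...
= [13, 7, 1, -5, -11, -17, -23]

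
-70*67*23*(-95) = 10247650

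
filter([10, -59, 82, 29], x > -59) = [10, 82, 29]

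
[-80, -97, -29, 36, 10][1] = -97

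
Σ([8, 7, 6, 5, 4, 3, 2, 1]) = 8 + 7 + 6 + 5 + 4 + 3 + 2 + 1
= 36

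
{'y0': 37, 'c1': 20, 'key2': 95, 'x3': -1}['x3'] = -1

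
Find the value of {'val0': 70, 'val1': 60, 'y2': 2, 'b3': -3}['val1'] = 60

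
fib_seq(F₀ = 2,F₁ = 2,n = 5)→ F_2 = F_1 + F_0 = 4
F_3 = F_2 + F_1 = 6
F_4 = F_3 + F_2 = 10
= [2, 2, 4, 6, 10]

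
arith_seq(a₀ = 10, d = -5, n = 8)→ [10, 5, 0, -5, -10, -15, -20, -25]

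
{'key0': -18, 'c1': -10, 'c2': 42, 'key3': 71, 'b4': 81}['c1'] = -10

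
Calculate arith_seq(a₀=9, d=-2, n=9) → [9, 7, 5, 3, 1, -1, -3, -5, -7]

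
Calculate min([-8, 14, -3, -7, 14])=-8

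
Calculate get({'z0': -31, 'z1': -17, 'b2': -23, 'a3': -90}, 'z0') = -31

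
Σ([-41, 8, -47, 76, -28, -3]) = -35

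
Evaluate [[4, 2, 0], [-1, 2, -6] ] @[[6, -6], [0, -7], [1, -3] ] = [[24, -38], [-12, 10]]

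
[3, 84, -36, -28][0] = 3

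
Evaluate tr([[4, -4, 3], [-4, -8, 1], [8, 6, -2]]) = diagonal: 4 + (-8) + (-2)
= -6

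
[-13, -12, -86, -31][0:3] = [-13, -12, -86]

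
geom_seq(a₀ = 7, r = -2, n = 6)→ a_0 = 7*(-2)^0 = 7
a_1 = 7*(-2)^1 = -14
a_2 = 7*(-2)^2 = 28
...
= [7, -14, 28, -56, 112, -224]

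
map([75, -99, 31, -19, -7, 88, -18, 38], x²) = (75)²=5625, (-99)²=9801, (31)²=961, (-19)²=361, (-7)²=49, (88)²=7744, (-18)²=324, (38)²=1444
= [5625, 9801, 961, 361, 49, 7744, 324, 1444]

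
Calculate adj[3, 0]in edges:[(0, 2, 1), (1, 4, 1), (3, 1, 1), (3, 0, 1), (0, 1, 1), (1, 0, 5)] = 1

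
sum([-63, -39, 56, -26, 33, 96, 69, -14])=(-63) + (-39) + 56 + (-26) + 33 + 96 + 69 + (-14)
= 112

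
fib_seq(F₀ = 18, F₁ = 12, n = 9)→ [18, 12, 30, 42, 72, 114, 186, 300, 486]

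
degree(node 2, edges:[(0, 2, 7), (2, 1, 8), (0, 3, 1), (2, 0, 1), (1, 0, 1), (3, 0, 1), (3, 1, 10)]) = incident: (0,2), (2,1), (2,0)
= 3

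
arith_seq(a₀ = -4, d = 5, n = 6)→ [-4, 1, 6, 11, 16, 21]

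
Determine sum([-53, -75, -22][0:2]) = -128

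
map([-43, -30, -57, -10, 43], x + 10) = [-33, -20, -47, 0, 53]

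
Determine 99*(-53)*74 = -388278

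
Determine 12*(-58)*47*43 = -1406616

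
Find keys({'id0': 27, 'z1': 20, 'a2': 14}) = ['id0', 'z1', 'a2']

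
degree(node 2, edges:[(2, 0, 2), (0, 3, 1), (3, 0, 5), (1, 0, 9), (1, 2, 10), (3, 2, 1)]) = incident: (2,0), (1,2), (3,2)
= 3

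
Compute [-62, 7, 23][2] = 23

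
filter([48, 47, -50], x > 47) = [48]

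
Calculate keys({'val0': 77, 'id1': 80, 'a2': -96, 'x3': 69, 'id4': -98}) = ['val0', 'id1', 'a2', 'x3', 'id4']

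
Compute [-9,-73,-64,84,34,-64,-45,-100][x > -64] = keep x where x > -64: -9✓, -73✗, -64✗, 84✓, 34✓, -64✗, -45✓, -100✗
= [-9, 84, 34, -45]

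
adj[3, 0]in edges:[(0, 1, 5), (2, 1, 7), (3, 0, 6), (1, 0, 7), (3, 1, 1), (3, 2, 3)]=6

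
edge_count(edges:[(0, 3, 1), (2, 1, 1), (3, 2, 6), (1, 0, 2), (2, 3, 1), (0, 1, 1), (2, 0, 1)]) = 7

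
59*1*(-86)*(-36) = 182664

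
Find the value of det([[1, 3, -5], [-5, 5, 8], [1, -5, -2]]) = -76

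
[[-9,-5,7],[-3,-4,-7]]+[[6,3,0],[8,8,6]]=[[-3, -2, 7], [5, 4, -1]]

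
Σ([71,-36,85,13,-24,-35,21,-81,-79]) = -65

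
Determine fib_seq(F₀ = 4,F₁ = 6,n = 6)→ [4, 6, 10, 16, 26, 42]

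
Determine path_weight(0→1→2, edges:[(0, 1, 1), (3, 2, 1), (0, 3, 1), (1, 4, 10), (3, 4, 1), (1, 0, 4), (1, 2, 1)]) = 2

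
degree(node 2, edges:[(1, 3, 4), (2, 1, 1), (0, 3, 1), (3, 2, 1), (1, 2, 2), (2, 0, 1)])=4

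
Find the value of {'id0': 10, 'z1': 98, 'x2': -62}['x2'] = -62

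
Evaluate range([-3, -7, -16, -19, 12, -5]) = 31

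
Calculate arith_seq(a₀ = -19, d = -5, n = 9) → [-19, -24, -29, -34, -39, -44, -49, -54, -59]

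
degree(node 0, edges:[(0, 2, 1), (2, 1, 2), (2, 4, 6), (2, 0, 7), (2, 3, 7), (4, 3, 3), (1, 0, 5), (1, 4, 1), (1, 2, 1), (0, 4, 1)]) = 4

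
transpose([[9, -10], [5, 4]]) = [[9, 5], [-10, 4]]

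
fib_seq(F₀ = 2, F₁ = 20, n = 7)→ F_2 = F_1 + F_0 = 22
F_3 = F_2 + F_1 = 42
F_4 = F_3 + F_2 = 64
...
= [2, 20, 22, 42, 64, 106, 170]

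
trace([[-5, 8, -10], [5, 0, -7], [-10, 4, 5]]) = 0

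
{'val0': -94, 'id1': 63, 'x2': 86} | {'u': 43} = {'val0': -94, 'id1': 63, 'x2': 86, 'u': 43}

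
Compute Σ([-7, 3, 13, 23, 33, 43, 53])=(-7) + 3 + 13 + 23 + 33 + 43 + 53
= 161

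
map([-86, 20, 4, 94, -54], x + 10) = [-76, 30, 14, 104, -44]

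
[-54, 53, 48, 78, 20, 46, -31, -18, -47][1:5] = [53, 48, 78, 20]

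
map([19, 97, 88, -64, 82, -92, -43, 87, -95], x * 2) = [38, 194, 176, -128, 164, -184, -86, 174, -190]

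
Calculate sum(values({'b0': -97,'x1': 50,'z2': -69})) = -116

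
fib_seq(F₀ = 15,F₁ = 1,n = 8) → [15, 1, 16, 17, 33, 50, 83, 133]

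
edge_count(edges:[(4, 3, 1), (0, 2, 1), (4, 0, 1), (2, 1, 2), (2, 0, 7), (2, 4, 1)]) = 6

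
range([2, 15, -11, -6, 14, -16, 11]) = 31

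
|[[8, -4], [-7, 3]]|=-4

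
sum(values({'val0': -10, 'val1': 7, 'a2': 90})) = (-10) + 7 + 90
= 87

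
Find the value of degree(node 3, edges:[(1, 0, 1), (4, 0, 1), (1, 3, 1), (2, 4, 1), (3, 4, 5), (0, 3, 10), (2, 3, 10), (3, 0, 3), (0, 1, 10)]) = incident: (1,3), (3,4), (0,3), (2,3), (3,0)
= 5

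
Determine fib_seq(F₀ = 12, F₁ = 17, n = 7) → F_2 = F_1 + F_0 = 29
F_3 = F_2 + F_1 = 46
F_4 = F_3 + F_2 = 75
...
= [12, 17, 29, 46, 75, 121, 196]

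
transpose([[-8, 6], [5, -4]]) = [[-8, 5], [6, -4]]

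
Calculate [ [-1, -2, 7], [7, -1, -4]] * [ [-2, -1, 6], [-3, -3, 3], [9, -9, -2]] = [[71, -56, -26], [-47, 32, 47]]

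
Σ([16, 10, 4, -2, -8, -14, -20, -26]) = -40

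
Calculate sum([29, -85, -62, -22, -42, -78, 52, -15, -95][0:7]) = -208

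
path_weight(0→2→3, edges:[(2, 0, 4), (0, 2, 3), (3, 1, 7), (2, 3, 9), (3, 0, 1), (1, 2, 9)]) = w(0→2)=3 + w(2→3)=9
= 12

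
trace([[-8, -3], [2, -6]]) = diagonal: (-8) + (-6)
= -14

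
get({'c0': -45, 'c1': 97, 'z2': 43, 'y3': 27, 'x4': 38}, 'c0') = -45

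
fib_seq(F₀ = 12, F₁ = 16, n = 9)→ [12, 16, 28, 44, 72, 116, 188, 304, 492]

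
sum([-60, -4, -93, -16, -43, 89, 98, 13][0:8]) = slice → [-60, -4, -93, -16, -43, 89, 98, 13]
(-60) + (-4) + (-93) + (-16) + (-43) + 89 + 98 + 13
= -16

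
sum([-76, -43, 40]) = (-76) + (-43) + 40
= -79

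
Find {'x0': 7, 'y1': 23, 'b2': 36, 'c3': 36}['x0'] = 7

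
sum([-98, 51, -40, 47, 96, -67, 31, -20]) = (-98) + 51 + (-40) + 47 + 96 + (-67) + 31 + (-20)
= 0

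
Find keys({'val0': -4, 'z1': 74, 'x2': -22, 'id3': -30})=['val0', 'z1', 'x2', 'id3']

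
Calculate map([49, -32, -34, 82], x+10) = 49+10=59, -32+10=-22, -34+10=-24, 82+10=92
= [59, -22, -24, 92]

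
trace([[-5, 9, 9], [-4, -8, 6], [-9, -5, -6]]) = -19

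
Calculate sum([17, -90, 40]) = 17 + (-90) + 40
= -33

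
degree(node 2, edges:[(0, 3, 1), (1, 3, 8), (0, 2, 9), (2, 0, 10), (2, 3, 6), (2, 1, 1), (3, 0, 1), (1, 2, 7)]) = incident: (0,2), (2,0), (2,3), (2,1), (1,2)
= 5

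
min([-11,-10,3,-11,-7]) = -11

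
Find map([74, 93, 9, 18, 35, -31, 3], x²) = (74)²=5476, (93)²=8649, (9)²=81, (18)²=324, (35)²=1225, (-31)²=961, (3)²=9
= [5476, 8649, 81, 324, 1225, 961, 9]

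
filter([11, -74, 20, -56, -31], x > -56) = [11, 20, -31]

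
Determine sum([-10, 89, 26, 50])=(-10) + 89 + 26 + 50
= 155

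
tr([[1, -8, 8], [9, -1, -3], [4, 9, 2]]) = diagonal: 1 + (-1) + 2
= 2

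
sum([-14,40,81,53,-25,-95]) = (-14) + 40 + 81 + 53 + (-25) + (-95)
= 40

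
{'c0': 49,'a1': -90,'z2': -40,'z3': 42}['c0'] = 49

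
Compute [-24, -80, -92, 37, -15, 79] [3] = 37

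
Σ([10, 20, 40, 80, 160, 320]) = 630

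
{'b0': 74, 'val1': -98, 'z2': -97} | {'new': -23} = {'b0': 74, 'val1': -98, 'z2': -97, 'new': -23}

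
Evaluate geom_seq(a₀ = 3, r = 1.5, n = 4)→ [3.0, 4.5, 6.75, 10.125]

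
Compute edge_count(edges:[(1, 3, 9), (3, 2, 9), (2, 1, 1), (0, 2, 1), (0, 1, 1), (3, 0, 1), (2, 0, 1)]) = 7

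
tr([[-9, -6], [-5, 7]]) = -2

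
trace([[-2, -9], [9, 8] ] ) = 6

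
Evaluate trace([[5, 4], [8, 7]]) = diagonal: 5 + 7
= 12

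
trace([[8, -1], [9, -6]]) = 2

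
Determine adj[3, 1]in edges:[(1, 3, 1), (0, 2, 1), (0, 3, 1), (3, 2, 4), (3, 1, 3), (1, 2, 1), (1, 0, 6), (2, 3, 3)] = 3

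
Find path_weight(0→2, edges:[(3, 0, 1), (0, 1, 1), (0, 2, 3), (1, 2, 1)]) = 3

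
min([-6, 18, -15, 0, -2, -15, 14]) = -15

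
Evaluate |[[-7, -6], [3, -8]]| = (-7)*(-8) - (-6)*(3)
= 74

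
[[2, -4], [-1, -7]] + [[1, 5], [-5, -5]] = [[3, 1], [-6, -12]]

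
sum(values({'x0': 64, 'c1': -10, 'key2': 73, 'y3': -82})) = 45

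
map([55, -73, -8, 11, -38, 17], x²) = [3025, 5329, 64, 121, 1444, 289]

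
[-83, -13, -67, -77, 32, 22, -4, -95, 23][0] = -83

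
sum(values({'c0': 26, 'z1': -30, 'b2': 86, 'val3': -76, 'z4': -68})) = -62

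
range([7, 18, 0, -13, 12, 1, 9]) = 31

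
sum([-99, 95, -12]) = (-99) + 95 + (-12)
= -16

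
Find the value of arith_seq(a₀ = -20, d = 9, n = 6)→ a_0 = -20 + 0*9 = -20
a_1 = -20 + 1*9 = -11
a_2 = -20 + 2*9 = -2
...
= [-20, -11, -2, 7, 16, 25]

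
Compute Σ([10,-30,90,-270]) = 10 + -30 + 90 + -270
= -200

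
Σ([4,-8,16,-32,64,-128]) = -84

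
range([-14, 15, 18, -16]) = 34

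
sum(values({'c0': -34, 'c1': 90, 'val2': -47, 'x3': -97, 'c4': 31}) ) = (-34) + 90 + (-47) + (-97) + 31
= -57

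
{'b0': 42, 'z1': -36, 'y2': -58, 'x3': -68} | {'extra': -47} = {'b0': 42, 'z1': -36, 'y2': -58, 'x3': -68, 'extra': -47}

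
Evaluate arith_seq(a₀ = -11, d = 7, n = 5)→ a_0 = -11 + 0*7 = -11
a_1 = -11 + 1*7 = -4
a_2 = -11 + 2*7 = 3
...
= [-11, -4, 3, 10, 17]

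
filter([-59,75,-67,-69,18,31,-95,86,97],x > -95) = [-59, 75, -67, -69, 18, 31, 86, 97]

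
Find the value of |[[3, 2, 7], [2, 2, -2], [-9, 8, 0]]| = 322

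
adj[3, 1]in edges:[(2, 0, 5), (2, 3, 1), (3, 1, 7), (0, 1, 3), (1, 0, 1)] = 7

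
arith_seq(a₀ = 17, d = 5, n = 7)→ [17, 22, 27, 32, 37, 42, 47]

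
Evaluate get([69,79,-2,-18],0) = 69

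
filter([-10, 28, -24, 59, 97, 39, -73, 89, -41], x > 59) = [97, 89]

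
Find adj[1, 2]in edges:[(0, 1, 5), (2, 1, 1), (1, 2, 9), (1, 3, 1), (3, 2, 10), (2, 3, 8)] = 9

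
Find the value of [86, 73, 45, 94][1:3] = [73, 45]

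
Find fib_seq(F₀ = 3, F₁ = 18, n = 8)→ F_2 = F_1 + F_0 = 21
F_3 = F_2 + F_1 = 39
F_4 = F_3 + F_2 = 60
...
= [3, 18, 21, 39, 60, 99, 159, 258]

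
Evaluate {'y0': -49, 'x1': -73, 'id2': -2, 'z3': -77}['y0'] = -49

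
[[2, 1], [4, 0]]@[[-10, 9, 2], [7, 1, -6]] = C[0][0] = (2)*(-10) + (1)*(7) = -13
C[0][1] = (2)*(9) + (1)*(1) = 19
C[0][2] = (2)*(2) + (1)*(-6) = -2
C[1][0] = (4)*(-10) + (0)*(7) = -40
C[1][1] = (4)*(9) + (0)*(1) = 36
C[1][2] = (4)*(2) + (0)*(-6) = 8
= [[-13, 19, -2], [-40, 36, 8]]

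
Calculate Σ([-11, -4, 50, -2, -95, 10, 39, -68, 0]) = (-11) + (-4) + 50 + (-2) + (-95) + 10 + 39 + (-68) + 0
= -81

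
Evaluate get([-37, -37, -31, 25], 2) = -31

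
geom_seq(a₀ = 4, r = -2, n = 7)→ [4, -8, 16, -32, 64, -128, 256]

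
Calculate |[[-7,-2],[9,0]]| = (-7)*(0) - (-2)*(9)
= 18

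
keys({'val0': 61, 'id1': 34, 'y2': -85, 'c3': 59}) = ['val0', 'id1', 'y2', 'c3']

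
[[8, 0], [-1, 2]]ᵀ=[[8, -1], [0, 2]]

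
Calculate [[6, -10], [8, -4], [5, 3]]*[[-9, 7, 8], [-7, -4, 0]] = C[0][0] = (6)*(-9) + (-10)*(-7) = 16
C[0][1] = (6)*(7) + (-10)*(-4) = 82
C[0][2] = (6)*(8) + (-10)*(0) = 48
C[1][0] = (8)*(-9) + (-4)*(-7) = -44
C[1][1] = (8)*(7) + (-4)*(-4) = 72
C[1][2] = (8)*(8) + (-4)*(0) = 64
... (3 more cells)
= [[16, 82, 48], [-44, 72, 64], [-66, 23, 40]]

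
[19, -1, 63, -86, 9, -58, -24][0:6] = [19, -1, 63, -86, 9, -58]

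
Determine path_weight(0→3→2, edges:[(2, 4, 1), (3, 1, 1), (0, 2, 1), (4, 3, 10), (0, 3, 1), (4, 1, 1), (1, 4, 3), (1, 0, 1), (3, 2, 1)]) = 2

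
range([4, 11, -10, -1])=21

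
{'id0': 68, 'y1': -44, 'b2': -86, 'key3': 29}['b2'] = -86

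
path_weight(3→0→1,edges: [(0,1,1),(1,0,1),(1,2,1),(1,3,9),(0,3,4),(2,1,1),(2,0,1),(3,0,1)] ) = w(3→0)=1 + w(0→1)=1
= 2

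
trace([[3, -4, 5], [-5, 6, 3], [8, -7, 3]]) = 12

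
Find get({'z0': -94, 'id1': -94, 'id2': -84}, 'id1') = -94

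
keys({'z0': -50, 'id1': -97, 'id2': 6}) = ['z0', 'id1', 'id2']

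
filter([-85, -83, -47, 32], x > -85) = keep x where x > -85: -85✗, -83✓, -47✓, 32✓
= [-83, -47, 32]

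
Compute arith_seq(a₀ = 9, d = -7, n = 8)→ a_0 = 9 + 0*-7 = 9
a_1 = 9 + 1*-7 = 2
a_2 = 9 + 2*-7 = -5
...
= [9, 2, -5, -12, -19, -26, -33, -40]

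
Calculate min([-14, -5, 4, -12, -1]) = -14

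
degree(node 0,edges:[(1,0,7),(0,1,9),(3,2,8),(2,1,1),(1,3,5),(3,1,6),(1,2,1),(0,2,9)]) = 3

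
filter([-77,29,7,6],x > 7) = keep x where x > 7: -77✗, 29✓, 7✗, 6✗
= [29]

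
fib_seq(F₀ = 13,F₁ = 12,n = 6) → F_2 = F_1 + F_0 = 25
F_3 = F_2 + F_1 = 37
F_4 = F_3 + F_2 = 62
...
= [13, 12, 25, 37, 62, 99]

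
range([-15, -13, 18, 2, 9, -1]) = 33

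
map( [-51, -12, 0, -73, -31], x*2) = [-102, -24, 0, -146, -62]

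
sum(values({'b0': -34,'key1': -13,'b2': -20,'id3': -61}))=-128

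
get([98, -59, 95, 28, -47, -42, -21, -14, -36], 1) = -59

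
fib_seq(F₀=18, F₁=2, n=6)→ F_2 = F_1 + F_0 = 20
F_3 = F_2 + F_1 = 22
F_4 = F_3 + F_2 = 42
...
= [18, 2, 20, 22, 42, 64]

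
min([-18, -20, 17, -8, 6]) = -20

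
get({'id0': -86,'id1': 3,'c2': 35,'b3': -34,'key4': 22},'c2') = 35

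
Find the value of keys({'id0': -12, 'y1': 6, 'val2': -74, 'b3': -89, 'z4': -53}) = ['id0', 'y1', 'val2', 'b3', 'z4']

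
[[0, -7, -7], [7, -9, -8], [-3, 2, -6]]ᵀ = [[0, 7, -3], [-7, -9, 2], [-7, -8, -6]]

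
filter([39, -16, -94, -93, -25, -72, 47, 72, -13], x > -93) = [39, -16, -25, -72, 47, 72, -13]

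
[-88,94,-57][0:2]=[-88, 94]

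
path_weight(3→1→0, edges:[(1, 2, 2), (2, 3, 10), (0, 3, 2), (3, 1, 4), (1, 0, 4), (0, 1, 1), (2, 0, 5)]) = w(3→1)=4 + w(1→0)=4
= 8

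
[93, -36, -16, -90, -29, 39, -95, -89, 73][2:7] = [-16, -90, -29, 39, -95]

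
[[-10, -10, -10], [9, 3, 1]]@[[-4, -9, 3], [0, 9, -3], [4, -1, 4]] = [[0, 10, -40], [-32, -55, 22]]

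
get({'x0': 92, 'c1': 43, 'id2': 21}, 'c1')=43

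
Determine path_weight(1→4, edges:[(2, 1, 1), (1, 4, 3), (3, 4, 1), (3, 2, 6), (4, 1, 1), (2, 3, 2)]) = 3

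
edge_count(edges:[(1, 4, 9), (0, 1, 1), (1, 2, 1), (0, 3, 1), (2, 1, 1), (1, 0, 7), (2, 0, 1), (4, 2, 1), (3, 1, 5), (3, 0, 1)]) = 10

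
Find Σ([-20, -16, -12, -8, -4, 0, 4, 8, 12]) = -36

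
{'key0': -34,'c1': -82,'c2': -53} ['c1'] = -82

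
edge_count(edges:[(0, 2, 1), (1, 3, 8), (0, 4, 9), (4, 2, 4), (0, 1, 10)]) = 5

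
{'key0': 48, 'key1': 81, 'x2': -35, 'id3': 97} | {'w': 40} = {'key0': 48, 'key1': 81, 'x2': -35, 'id3': 97, 'w': 40}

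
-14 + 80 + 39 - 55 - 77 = -27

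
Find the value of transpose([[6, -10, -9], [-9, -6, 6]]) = [[6, -9], [-10, -6], [-9, 6]]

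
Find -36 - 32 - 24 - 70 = -162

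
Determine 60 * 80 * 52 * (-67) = -16723200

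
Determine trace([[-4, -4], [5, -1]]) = diagonal: (-4) + (-1)
= -5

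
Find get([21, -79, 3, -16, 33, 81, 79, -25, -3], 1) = -79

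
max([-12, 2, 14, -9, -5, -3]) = 14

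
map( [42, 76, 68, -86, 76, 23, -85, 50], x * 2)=[84, 152, 136, -172, 152, 46, -170, 100]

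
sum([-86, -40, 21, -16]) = -121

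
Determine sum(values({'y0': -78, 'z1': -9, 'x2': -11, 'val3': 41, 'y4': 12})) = -45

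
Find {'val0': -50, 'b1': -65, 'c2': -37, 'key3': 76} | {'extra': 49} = {'val0': -50, 'b1': -65, 'c2': -37, 'key3': 76, 'extra': 49}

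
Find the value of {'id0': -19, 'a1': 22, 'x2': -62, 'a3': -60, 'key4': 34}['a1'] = 22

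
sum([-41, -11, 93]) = (-41) + (-11) + 93
= 41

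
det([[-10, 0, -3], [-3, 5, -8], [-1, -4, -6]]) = 569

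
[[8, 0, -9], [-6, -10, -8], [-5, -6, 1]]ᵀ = [[8, -6, -5], [0, -10, -6], [-9, -8, 1]]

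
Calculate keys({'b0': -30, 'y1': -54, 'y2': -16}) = ['b0', 'y1', 'y2']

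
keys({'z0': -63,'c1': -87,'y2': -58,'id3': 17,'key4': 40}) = ['z0', 'c1', 'y2', 'id3', 'key4']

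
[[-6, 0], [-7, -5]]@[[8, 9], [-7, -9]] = [[-48, -54], [-21, -18]]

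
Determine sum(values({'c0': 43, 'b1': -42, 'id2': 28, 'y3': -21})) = 8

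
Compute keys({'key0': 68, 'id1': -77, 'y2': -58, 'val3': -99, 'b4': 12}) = ['key0', 'id1', 'y2', 'val3', 'b4']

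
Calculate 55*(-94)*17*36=-3164040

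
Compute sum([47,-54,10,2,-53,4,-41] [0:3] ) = slice → [47, -54, 10]
47 + (-54) + 10
= 3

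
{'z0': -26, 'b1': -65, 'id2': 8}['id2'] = 8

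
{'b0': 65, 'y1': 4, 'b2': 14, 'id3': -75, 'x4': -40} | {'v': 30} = {'b0': 65, 'y1': 4, 'b2': 14, 'id3': -75, 'x4': -40, 'v': 30}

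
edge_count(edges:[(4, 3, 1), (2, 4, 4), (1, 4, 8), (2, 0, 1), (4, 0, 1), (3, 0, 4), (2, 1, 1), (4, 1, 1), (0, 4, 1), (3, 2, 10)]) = 10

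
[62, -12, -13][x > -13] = keep x where x > -13: 62✓, -12✓, -13✗
= [62, -12]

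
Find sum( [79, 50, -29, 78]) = 79 + 50 + (-29) + 78
= 178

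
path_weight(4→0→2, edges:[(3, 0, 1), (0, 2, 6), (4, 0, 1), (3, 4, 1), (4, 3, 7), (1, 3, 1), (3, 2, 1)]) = 7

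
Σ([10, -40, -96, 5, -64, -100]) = 10 + (-40) + (-96) + 5 + (-64) + (-100)
= -285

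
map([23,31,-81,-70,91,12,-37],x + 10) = 23+10=33, 31+10=41, -81+10=-71, -70+10=-60, 91+10=101, 12+10=22, -37+10=-27
= [33, 41, -71, -60, 101, 22, -27]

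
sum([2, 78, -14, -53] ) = 13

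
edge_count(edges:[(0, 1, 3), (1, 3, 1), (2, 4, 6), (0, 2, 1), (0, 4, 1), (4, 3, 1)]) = 6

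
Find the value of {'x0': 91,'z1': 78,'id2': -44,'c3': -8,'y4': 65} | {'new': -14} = {'x0': 91, 'z1': 78, 'id2': -44, 'c3': -8, 'y4': 65, 'new': -14}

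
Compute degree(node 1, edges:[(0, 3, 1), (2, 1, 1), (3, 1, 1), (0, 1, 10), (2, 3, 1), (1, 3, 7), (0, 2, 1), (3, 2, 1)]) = incident: (2,1), (3,1), (0,1), (1,3)
= 4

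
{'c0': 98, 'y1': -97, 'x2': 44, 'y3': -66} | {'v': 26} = {'c0': 98, 'y1': -97, 'x2': 44, 'y3': -66, 'v': 26}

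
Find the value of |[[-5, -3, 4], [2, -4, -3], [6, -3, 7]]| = 353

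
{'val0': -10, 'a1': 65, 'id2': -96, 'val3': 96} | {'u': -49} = {'val0': -10, 'a1': 65, 'id2': -96, 'val3': 96, 'u': -49}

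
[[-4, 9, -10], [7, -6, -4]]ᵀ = [[-4, 7], [9, -6], [-10, -4]]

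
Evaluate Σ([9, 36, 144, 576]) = 765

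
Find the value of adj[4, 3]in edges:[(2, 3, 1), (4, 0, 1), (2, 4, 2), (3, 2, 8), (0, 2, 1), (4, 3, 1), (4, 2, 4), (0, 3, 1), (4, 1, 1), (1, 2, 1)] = 1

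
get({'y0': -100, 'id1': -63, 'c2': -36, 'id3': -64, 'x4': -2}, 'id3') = -64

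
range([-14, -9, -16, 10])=26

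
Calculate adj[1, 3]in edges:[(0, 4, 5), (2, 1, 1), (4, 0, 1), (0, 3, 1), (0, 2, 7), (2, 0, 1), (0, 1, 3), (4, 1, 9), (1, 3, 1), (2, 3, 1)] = 1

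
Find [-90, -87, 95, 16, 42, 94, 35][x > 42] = keep x where x > 42: -90✗, -87✗, 95✓, 16✗, 42✗, 94✓, 35✗
= [95, 94]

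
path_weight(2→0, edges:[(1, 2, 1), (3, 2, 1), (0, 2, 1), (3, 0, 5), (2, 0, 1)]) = w(2→0)=1
= 1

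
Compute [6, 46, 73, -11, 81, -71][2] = 73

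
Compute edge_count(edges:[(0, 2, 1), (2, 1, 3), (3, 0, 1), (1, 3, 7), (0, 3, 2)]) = 5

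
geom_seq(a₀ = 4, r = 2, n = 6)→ a_0 = 4*2^0 = 4
a_1 = 4*2^1 = 8
a_2 = 4*2^2 = 16
...
= [4, 8, 16, 32, 64, 128]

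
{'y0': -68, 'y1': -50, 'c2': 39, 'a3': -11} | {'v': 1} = {'y0': -68, 'y1': -50, 'c2': 39, 'a3': -11, 'v': 1}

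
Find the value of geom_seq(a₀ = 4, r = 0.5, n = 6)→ [4.0, 2.0, 1.0, 0.5, 0.25, 0.125]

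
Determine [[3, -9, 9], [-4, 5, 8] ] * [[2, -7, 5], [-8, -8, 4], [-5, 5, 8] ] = C[0][0] = (3)*(2) + (-9)*(-8) + (9)*(-5) = 33
C[0][1] = (3)*(-7) + (-9)*(-8) + (9)*(5) = 96
C[0][2] = (3)*(5) + (-9)*(4) + (9)*(8) = 51
C[1][0] = (-4)*(2) + (5)*(-8) + (8)*(-5) = -88
C[1][1] = (-4)*(-7) + (5)*(-8) + (8)*(5) = 28
C[1][2] = (-4)*(5) + (5)*(4) + (8)*(8) = 64
= [[33, 96, 51], [-88, 28, 64]]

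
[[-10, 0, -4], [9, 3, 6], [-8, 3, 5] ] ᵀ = [[-10, 9, -8], [0, 3, 3], [-4, 6, 5]]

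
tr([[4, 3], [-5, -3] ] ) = diagonal: 4 + (-3)
= 1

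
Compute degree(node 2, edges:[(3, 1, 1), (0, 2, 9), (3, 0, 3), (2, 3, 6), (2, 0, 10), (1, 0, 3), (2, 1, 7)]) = incident: (0,2), (2,3), (2,0), (2,1)
= 4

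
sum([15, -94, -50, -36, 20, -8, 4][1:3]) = -144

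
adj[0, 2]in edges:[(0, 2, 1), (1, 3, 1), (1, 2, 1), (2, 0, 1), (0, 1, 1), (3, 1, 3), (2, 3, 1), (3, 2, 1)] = 1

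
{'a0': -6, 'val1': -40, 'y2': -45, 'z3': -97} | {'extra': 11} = {'a0': -6, 'val1': -40, 'y2': -45, 'z3': -97, 'extra': 11}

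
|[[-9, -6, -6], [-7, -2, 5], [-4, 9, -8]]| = (1)*(-9)*det([[-2, 5], [9, -8]]) + (-1)*(-6)*det([[-7, 5], [-4, -8]]) + (1)*(-6)*det([[-7, -2], [-4, 9]])
= 261 + 456 + 426
= 1143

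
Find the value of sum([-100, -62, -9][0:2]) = -162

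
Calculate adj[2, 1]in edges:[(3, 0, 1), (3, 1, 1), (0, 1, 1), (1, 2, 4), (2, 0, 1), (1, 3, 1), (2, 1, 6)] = 6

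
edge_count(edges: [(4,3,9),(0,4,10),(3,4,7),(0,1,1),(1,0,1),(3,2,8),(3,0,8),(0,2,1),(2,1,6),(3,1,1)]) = 10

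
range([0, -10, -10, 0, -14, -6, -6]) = 14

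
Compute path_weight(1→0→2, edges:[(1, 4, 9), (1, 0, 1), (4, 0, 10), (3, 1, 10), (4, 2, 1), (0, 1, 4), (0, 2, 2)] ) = w(1→0)=1 + w(0→2)=2
= 3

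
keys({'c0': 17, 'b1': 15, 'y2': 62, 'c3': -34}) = ['c0', 'b1', 'y2', 'c3']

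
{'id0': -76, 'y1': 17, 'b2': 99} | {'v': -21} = {'id0': -76, 'y1': 17, 'b2': 99, 'v': -21}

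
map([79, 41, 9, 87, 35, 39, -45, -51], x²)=[6241, 1681, 81, 7569, 1225, 1521, 2025, 2601]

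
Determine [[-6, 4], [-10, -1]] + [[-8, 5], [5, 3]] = [[-14, 9], [-5, 2]]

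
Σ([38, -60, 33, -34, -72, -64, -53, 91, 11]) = -110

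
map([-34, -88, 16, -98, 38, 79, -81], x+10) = -34+10=-24, -88+10=-78, 16+10=26, -98+10=-88, 38+10=48, 79+10=89, -81+10=-71
= [-24, -78, 26, -88, 48, 89, -71]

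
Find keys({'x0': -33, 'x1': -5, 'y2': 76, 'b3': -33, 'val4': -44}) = ['x0', 'x1', 'y2', 'b3', 'val4']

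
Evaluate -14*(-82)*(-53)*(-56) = 3407264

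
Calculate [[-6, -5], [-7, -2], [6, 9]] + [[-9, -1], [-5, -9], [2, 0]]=[[-15, -6], [-12, -11], [8, 9]]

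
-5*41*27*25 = -138375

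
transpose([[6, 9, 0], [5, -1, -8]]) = [[6, 5], [9, -1], [0, -8]]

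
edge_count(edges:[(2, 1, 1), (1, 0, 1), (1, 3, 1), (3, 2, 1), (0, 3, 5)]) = 5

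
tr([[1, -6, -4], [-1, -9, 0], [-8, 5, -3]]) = -11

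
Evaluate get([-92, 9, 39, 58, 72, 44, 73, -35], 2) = 39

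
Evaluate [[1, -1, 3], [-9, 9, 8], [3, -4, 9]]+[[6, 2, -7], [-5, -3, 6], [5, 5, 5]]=[[7, 1, -4], [-14, 6, 14], [8, 1, 14]]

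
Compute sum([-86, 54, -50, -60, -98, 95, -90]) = (-86) + 54 + (-50) + (-60) + (-98) + 95 + (-90)
= -235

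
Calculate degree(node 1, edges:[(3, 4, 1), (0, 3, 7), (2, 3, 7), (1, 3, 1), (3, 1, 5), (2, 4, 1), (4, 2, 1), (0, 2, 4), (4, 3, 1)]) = 2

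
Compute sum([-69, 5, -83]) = -147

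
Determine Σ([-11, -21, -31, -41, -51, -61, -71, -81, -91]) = (-11) + (-21) + (-31) + (-41) + (-51) + (-61) + (-71) + (-81) + (-91)
= -459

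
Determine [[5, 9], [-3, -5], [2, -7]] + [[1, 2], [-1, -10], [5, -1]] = [[6, 11], [-4, -15], [7, -8]]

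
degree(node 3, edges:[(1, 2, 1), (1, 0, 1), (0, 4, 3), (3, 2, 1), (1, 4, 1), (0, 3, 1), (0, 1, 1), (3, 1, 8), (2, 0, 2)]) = incident: (3,2), (0,3), (3,1)
= 3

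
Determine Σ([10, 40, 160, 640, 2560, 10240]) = 13650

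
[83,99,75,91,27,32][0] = 83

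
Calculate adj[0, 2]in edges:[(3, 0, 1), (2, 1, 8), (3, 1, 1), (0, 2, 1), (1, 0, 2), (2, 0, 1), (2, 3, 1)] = 1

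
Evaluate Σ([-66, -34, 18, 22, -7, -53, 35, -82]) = (-66) + (-34) + 18 + 22 + (-7) + (-53) + 35 + (-82)
= -167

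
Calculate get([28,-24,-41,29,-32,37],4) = -32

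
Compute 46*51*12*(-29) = -816408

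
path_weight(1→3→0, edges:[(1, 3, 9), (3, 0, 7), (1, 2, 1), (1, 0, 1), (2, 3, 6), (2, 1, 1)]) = 16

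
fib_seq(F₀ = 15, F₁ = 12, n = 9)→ [15, 12, 27, 39, 66, 105, 171, 276, 447]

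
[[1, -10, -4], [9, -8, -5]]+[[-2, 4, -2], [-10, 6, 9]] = [[-1, -6, -6], [-1, -2, 4]]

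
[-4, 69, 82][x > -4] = keep x where x > -4: -4✗, 69✓, 82✓
= [69, 82]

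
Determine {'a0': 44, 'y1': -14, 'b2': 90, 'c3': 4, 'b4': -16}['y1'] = -14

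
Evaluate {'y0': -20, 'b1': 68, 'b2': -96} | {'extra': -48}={'y0': -20, 'b1': 68, 'b2': -96, 'extra': -48}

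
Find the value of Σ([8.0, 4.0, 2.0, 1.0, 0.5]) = 8.0 + 4.0 + 2.0 + 1.0 + 0.5
= 15.5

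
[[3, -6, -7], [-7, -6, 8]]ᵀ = [[3, -7], [-6, -6], [-7, 8]]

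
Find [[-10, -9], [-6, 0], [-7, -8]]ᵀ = [[-10, -6, -7], [-9, 0, -8]]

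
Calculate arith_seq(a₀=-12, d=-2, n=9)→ [-12, -14, -16, -18, -20, -22, -24, -26, -28]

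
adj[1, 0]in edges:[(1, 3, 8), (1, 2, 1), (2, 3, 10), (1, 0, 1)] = 1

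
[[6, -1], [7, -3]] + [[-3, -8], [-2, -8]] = [[3, -9], [5, -11]]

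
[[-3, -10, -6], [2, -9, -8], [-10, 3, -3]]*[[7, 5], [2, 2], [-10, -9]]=[[19, 19], [76, 64], [-34, -17]]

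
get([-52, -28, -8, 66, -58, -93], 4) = -58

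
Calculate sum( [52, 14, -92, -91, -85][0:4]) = slice → [52, 14, -92, -91]
52 + 14 + (-92) + (-91)
= -117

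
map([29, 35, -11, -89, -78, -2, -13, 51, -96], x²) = (29)²=841, (35)²=1225, (-11)²=121, (-89)²=7921, (-78)²=6084, (-2)²=4, (-13)²=169, (51)²=2601, (-96)²=9216
= [841, 1225, 121, 7921, 6084, 4, 169, 2601, 9216]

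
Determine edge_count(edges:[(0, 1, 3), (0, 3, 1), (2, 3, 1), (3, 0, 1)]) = 4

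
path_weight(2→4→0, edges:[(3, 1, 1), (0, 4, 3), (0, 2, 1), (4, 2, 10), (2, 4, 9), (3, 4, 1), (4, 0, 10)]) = w(2→4)=9 + w(4→0)=10
= 19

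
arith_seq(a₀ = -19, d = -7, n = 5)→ [-19, -26, -33, -40, -47]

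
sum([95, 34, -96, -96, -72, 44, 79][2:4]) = -192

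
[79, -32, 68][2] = 68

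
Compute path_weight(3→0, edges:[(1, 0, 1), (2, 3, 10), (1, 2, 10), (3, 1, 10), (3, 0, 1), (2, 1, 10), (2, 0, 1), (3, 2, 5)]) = w(3→0)=1
= 1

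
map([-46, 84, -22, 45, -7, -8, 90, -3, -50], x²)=[2116, 7056, 484, 2025, 49, 64, 8100, 9, 2500]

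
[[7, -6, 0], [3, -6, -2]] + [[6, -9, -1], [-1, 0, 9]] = [[13, -15, -1], [2, -6, 7]]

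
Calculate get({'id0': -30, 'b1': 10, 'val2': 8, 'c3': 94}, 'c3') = 94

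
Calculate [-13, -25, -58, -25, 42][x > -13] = keep x where x > -13: -13✗, -25✗, -58✗, -25✗, 42✓
= [42]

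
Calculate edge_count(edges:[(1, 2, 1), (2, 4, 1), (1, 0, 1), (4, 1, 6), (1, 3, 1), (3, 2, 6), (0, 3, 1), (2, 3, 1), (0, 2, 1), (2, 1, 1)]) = 10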